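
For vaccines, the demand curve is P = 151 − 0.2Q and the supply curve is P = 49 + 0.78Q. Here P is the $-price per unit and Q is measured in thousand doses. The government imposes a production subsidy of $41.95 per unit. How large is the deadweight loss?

$897.86 thousand

Competitive equilibrium: 151 − 0.2Q = 49 + 0.78Q → Q* = 104.0816, P* = 130.1837.
The subsidy lowers effective supply by 41.95: P = 7.05 + 0.78Q.
New quantity: 151 − 0.2Q = 7.05 + 0.78Q → Q' = 146.8878.
Overproduction ΔQ = 146.8878 − 104.0816 = 42.8062; wedge = subsidy = 41.95.
Welfare loss = ½ × 42.8062 × 41.95 = $897.86 thousand.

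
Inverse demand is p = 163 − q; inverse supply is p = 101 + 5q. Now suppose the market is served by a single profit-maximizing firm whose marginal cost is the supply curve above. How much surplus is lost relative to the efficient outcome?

6.54

Competitive equilibrium: 163 − q = 101 + 5q → q* = 10.3333, p* = 152.6667.
Marginal revenue: MR = 163 − 2q. Set MR = MC: 163 − 2q = 101 + 5q → q_m = 8.8571.
Price p_m = 163 − 1·8.8571 = 154.1429; MC(q_m) = 101 + 5·8.8571 = 145.2855.
Competitive q* = 10.3333, so Δq = 1.4762; wedge = 154.1429 − 145.2855 = 8.8574.
Deadweight loss = ½ × 1.4762 × 8.8574 = 6.54.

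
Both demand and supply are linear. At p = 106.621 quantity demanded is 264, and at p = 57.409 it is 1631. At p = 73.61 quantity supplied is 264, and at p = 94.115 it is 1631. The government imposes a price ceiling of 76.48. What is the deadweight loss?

5301

Demand slope = (57.409 − 106.621)/(1631 − 264) = −0.036, so p = 116.125 − 0.036q.
Supply slope = (94.115 − 73.61)/(1631 − 264) = 0.015, so p = 69.65 + 0.015q.
Competitive equilibrium: 116.125 − 0.036q = 69.65 + 0.015q → q* = 911.2745, p* = 83.3191.
At the ceiling p = 76.48, quantity supplied = (76.48 − 69.65)/0.015 = 455.3333.
Willingness to pay at q' = 455.3333: 116.125 − 0.036·455.3333 = 99.733.
Δq = 911.2745 − 455.3333 = 455.9412; wedge = 99.733 − 76.48 = 23.253.
The triangle = ½ × 455.9412 × 23.253 = 5301.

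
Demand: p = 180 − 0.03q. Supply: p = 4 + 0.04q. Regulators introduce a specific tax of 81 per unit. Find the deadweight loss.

46864.29

Competitive equilibrium: 180 − 0.03q = 4 + 0.04q → q* = 2514.28571, p* = 104.57143.
With the tax, the buyer price exceeds the seller price by 81: (180 − 0.03q) − (4 + 0.04q) = 81 → q' = 1357.14286.
Δq = 2514.28571 − 1357.14286 = 1157.14285; the wedge equals the tax, 81.
Deadweight loss = ½ × 1157.14285 × 81 = 46864.29.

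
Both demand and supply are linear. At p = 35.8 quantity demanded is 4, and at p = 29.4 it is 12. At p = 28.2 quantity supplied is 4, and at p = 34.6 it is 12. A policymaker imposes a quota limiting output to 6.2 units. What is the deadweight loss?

5.202

Demand slope = (29.4 − 35.8)/(12 − 4) = −0.8, so p = 39 − 0.8q.
Supply slope = (34.6 − 28.2)/(12 − 4) = 0.8, so p = 25 + 0.8q.
Competitive equilibrium: 39 − 0.8q = 25 + 0.8q → q* = 8.75, p* = 32.
At q = 6.2: demand price = 39 − 0.8·6.2 = 34.04; supply price = 25 + 0.8·6.2 = 29.96.
Δq = 8.75 − 6.2 = 2.55; wedge = 34.04 − 29.96 = 4.08.
Deadweight loss = ½ × 2.55 × 4.08 = 5.202.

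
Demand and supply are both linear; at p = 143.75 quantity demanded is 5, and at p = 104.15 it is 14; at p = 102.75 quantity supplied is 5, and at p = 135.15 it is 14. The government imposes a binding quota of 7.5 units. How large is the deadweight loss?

27.56

Demand slope = (104.15 − 143.75)/(14 − 5) = −4.4, so p = 165.75 − 4.4q.
Supply slope = (135.15 − 102.75)/(14 − 5) = 3.6, so p = 84.75 + 3.6q.
Competitive equilibrium: 165.75 − 4.4q = 84.75 + 3.6q → q* = 10.125, p* = 121.2.
At q = 7.5: demand price = 165.75 − 4.4·7.5 = 132.75; supply price = 84.75 + 3.6·7.5 = 111.75.
Δq = 10.125 − 7.5 = 2.625; wedge = 132.75 − 111.75 = 21.
DWL = ½ × 2.625 × 21 = 27.56.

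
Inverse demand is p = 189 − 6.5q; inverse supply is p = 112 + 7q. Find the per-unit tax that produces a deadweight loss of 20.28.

Competitive equilibrium: 189 − 6.5q = 112 + 7q → q* = 5.7037, p* = 151.9259.
A tax t gives Δq = t/13.5 and wedge t, so DWL = t²/27.
t²/27 = 20.28 → t² = 547.56 → t = 23.4.

23.4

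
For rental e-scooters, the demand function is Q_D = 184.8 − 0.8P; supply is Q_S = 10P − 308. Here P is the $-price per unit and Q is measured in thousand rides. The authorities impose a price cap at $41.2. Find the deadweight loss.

In inverse form: demand P = 231 − 1.25Q, supply P = 30.8 + 0.1Q.
Competitive equilibrium: 231 − 1.25Q = 30.8 + 0.1Q → Q* = 148.2963, P* = 45.6296.
At the ceiling P = 41.2, quantity supplied = (41.2 − 30.8)/0.1 = 104.
Willingness to pay at Q' = 104: 231 − 1.25·104 = 101.
ΔQ = 148.2963 − 104 = 44.2963; wedge = 101 − 41.2 = 59.8.
The triangle = ½ × 44.2963 × 59.8 = $1324.46 thousand.

$1324.46 thousand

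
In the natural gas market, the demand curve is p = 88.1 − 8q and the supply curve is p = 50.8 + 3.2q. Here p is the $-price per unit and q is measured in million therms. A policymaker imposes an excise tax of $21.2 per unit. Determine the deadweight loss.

Competitive equilibrium: 88.1 − 8q = 50.8 + 3.2q → q* = 3.3304, p* = 61.4571.
With the tax, the buyer price exceeds the seller price by 21.2: (88.1 − 8q) − (50.8 + 3.2q) = 21.2 → q' = 1.4375.
Δq = 3.3304 − 1.4375 = 1.8929; the wedge equals the tax, 21.2.
DWL = ½ × 1.8929 × 21.2 = $20.06 million.

$20.06 million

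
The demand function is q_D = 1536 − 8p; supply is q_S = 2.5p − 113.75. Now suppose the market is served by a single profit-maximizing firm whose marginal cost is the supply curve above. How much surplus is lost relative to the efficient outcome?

In inverse form: demand p = 192 − 0.125q, supply p = 45.5 + 0.4q.
Competitive equilibrium: 192 − 0.125q = 45.5 + 0.4q → q* = 279.0476, p* = 157.119.
Marginal revenue: MR = 192 − 0.25q. Set MR = MC: 192 − 0.25q = 45.5 + 0.4q → q_m = 225.3846.
Price p_m = 192 − 0.125·225.3846 = 163.8269; MC(q_m) = 45.5 + 0.4·225.3846 = 135.6538.
Competitive q* = 279.0476, so Δq = 53.663; wedge = 163.8269 − 135.6538 = 28.1731.
Deadweight loss = ½ × 53.663 × 28.1731 = 755.93.

755.93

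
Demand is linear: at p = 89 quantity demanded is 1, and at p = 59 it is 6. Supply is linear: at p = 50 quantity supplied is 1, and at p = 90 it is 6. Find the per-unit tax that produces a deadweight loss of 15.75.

21

Demand slope = (59 − 89)/(6 − 1) = −6, so p = 95 − 6q.
Supply slope = (90 − 50)/(6 − 1) = 8, so p = 42 + 8q.
Competitive equilibrium: 95 − 6q = 42 + 8q → q* = 3.7857, p* = 72.2857.
A tax t gives Δq = t/14 and wedge t, so DWL = t²/28.
t²/28 = 15.75 → t² = 441 → t = 21.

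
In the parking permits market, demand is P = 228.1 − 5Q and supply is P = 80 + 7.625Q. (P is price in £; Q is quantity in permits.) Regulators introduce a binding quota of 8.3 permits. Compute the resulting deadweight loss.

£74.30

Competitive equilibrium: 228.1 − 5Q = 80 + 7.625Q → Q* = 11.7307, P* = 169.4465.
At Q = 8.3: demand price = 228.1 − 5·8.3 = 186.6; supply price = 80 + 7.625·8.3 = 143.2875.
ΔQ = 11.7307 − 8.3 = 3.4307; wedge = 186.6 − 143.2875 = 43.3125.
Welfare loss = ½ × 3.4307 × 43.3125 = £74.30.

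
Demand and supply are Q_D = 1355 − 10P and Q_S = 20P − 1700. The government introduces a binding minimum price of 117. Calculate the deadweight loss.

In inverse form: demand P = 135.5 − 0.1Q, supply P = 85 + 0.05Q.
Competitive equilibrium: 135.5 − 0.1Q = 85 + 0.05Q → Q* = 336.6667, P* = 101.8333.
At the floor P = 117, quantity demanded = (135.5 − 117)/0.1 = 185.
Sellers' marginal cost at Q' = 185: 85 + 0.05·185 = 94.25.
ΔQ = 336.6667 − 185 = 151.6667; wedge = 117 − 94.25 = 22.75.
DWL = ½ × 151.6667 × 22.75 = 1725.21.

1725.21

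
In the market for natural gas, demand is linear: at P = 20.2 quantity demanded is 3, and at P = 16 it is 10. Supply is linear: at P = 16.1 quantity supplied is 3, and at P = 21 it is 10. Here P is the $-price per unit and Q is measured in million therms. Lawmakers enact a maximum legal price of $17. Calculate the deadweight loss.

Demand slope = (16 − 20.2)/(10 − 3) = −0.6, so P = 22 − 0.6Q.
Supply slope = (21 − 16.1)/(10 − 3) = 0.7, so P = 14 + 0.7Q.
Competitive equilibrium: 22 − 0.6Q = 14 + 0.7Q → Q* = 6.1538, P* = 18.3077.
At the ceiling P = 17, quantity supplied = (17 − 14)/0.7 = 4.2857.
Willingness to pay at Q' = 4.2857: 22 − 0.6·4.2857 = 19.4286.
ΔQ = 6.1538 − 4.2857 = 1.8681; wedge = 19.4286 − 17 = 2.4286.
Welfare loss = ½ × 1.8681 × 2.4286 = $2.27 million.

$2.27 million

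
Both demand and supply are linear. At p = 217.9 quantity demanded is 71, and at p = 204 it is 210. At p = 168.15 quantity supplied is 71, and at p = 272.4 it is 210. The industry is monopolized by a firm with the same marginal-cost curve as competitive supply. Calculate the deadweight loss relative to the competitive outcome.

79.01

Demand slope = (204 − 217.9)/(210 − 71) = −0.1, so p = 225 − 0.1q.
Supply slope = (272.4 − 168.15)/(210 − 71) = 0.75, so p = 114.9 + 0.75q.
Competitive equilibrium: 225 − 0.1q = 114.9 + 0.75q → q* = 129.5294, p* = 212.0471.
Marginal revenue: MR = 225 − 0.2q. Set MR = MC: 225 − 0.2q = 114.9 + 0.75q → q_m = 115.8947.
Price p_m = 225 − 0.1·115.8947 = 213.4105; MC(q_m) = 114.9 + 0.75·115.8947 = 201.821.
Competitive q* = 129.5294, so Δq = 13.6347; wedge = 213.4105 − 201.821 = 11.5895.
Deadweight loss = ½ × 13.6347 × 11.5895 = 79.01.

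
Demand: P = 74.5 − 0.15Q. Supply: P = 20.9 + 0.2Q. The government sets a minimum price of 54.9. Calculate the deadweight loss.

88.41

Competitive equilibrium: 74.5 − 0.15Q = 20.9 + 0.2Q → Q* = 153.1429, P* = 51.5286.
At the floor P = 54.9, quantity demanded = (74.5 − 54.9)/0.15 = 130.6667.
Sellers' marginal cost at Q' = 130.6667: 20.9 + 0.2·130.6667 = 47.0333.
ΔQ = 153.1429 − 130.6667 = 22.4762; wedge = 54.9 − 47.0333 = 7.8667.
Deadweight loss = ½ × 22.4762 × 7.8667 = 88.41.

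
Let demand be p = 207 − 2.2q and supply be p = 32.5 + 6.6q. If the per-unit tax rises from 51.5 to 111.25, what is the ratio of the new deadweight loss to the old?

4.666

Competitive equilibrium: 207 − 2.2q = 32.5 + 6.6q → q* = 19.8295, p* = 163.375.
For a per-unit tax t: Δq = t/8.8, so DWL = ½·t·(t/8.8) = t²/17.6.
At t = 51.5: DWL = 150.696. At t = 111.25: DWL = 703.214.
Ratio = (111.25/51.5)² = 4.666.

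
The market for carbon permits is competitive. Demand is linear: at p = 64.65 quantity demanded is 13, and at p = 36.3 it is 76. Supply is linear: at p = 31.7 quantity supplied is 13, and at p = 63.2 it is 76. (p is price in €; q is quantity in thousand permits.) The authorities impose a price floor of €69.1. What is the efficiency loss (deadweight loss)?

Demand slope = (36.3 − 64.65)/(76 − 13) = −0.45, so p = 70.5 − 0.45q.
Supply slope = (63.2 − 31.7)/(76 − 13) = 0.5, so p = 25.2 + 0.5q.
Competitive equilibrium: 70.5 − 0.45q = 25.2 + 0.5q → q* = 47.6842, p* = 49.0421.
At the floor p = 69.1, quantity demanded = (70.5 − 69.1)/0.45 = 3.1111.
Sellers' marginal cost at q' = 3.1111: 25.2 + 0.5·3.1111 = 26.7556.
Δq = 47.6842 − 3.1111 = 44.5731; wedge = 69.1 − 26.7556 = 42.3444.
Welfare loss = ½ × 44.5731 × 42.3444 = €943.71 thousand.

€943.71 thousand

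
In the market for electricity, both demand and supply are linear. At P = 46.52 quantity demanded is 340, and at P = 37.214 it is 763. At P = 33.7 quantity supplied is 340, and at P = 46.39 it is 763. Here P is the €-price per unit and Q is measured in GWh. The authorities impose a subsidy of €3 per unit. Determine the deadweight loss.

€86.54

Demand slope = (37.214 − 46.52)/(763 − 340) = −0.022, so P = 54 − 0.022Q.
Supply slope = (46.39 − 33.7)/(763 − 340) = 0.03, so P = 23.5 + 0.03Q.
Competitive equilibrium: 54 − 0.022Q = 23.5 + 0.03Q → Q* = 586.5385, P* = 41.0962.
The subsidy lowers effective supply by 3: P = 20.5 + 0.03Q.
New quantity: 54 − 0.022Q = 20.5 + 0.03Q → Q' = 644.2308.
Overproduction ΔQ = 644.2308 − 586.5385 = 57.6923; wedge = subsidy = 3.
Welfare loss = ½ × 57.6923 × 3 = €86.54.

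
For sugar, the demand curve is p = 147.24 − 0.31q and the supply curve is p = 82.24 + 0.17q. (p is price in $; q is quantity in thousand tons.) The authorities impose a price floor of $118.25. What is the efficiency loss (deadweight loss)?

Competitive equilibrium: 147.24 − 0.31q = 82.24 + 0.17q → q* = 135.4167, p* = 105.2608.
At the floor p = 118.25, quantity demanded = (147.24 − 118.25)/0.31 = 93.5161.
Sellers' marginal cost at q' = 93.5161: 82.24 + 0.17·93.5161 = 98.1377.
Δq = 135.4167 − 93.5161 = 41.9006; wedge = 118.25 − 98.1377 = 20.1123.
Deadweight loss = ½ × 41.9006 × 20.1123 = $421.36 thousand.

$421.36 thousand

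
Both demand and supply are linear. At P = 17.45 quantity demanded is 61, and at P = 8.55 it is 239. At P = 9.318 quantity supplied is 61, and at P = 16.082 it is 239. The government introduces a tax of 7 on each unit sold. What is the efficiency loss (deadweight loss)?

278.41

Demand slope = (8.55 − 17.45)/(239 − 61) = −0.05, so P = 20.5 − 0.05Q.
Supply slope = (16.082 − 9.318)/(239 − 61) = 0.038, so P = 7 + 0.038Q.
Competitive equilibrium: 20.5 − 0.05Q = 7 + 0.038Q → Q* = 153.4091, P* = 12.8295.
With the tax, the buyer price exceeds the seller price by 7: (20.5 − 0.05Q) − (7 + 0.038Q) = 7 → Q' = 73.8636.
ΔQ = 153.4091 − 73.8636 = 79.5455; the wedge equals the tax, 7.
The triangle = ½ × 79.5455 × 7 = 278.41.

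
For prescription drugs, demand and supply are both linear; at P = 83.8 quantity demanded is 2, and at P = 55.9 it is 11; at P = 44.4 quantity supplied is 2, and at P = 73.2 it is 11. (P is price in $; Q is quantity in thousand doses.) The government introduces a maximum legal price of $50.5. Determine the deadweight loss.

Demand slope = (55.9 − 83.8)/(11 − 2) = −3.1, so P = 90 − 3.1Q.
Supply slope = (73.2 − 44.4)/(11 − 2) = 3.2, so P = 38 + 3.2Q.
Competitive equilibrium: 90 − 3.1Q = 38 + 3.2Q → Q* = 8.254, P* = 64.4127.
At the ceiling P = 50.5, quantity supplied = (50.5 − 38)/3.2 = 3.9063.
Willingness to pay at Q' = 3.9063: 90 − 3.1·3.9063 = 77.8905.
ΔQ = 8.254 − 3.9063 = 4.3477; wedge = 77.8905 − 50.5 = 27.3905.
Deadweight loss = ½ × 4.3477 × 27.3905 = $59.54 thousand.

$59.54 thousand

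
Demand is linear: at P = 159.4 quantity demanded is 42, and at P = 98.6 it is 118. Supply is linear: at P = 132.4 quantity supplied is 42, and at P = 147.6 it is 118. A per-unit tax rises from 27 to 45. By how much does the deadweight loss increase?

Demand slope = (98.6 − 159.4)/(118 − 42) = −0.8, so P = 193 − 0.8Q.
Supply slope = (147.6 − 132.4)/(118 − 42) = 0.2, so P = 124 + 0.2Q.
Competitive equilibrium: 193 − 0.8Q = 124 + 0.2Q → Q* = 69, P* = 137.8.
For a per-unit tax t: ΔQ = t/1, so DWL = ½·t·(t/1) = t²/2.
At t = 27: DWL = 364.5. At t = 45: DWL = 1012.5.
Increase = 1012.5 − 364.5 = 648.

648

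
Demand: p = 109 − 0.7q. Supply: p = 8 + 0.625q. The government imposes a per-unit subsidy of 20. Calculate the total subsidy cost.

Competitive equilibrium: 109 − 0.7q = 8 + 0.625q → q* = 76.2264, p* = 55.6415.
The subsidy lowers effective supply by 20: p = 0.625q − 12.
New quantity: 109 − 0.7q = 0.625q − 12 → q' = 91.3208.
Total subsidy cost = 20 × 91.3208 = 1826.42.

1826.42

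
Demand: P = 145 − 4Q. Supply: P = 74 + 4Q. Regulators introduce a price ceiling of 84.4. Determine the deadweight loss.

Competitive equilibrium: 145 − 4Q = 74 + 4Q → Q* = 8.875, P* = 109.5.
At the ceiling P = 84.4, quantity supplied = (84.4 − 74)/4 = 2.6.
Willingness to pay at Q' = 2.6: 145 − 4·2.6 = 134.6.
ΔQ = 8.875 − 2.6 = 6.275; wedge = 134.6 − 84.4 = 50.2.
Welfare loss = ½ × 6.275 × 50.2 = 157.50.

157.50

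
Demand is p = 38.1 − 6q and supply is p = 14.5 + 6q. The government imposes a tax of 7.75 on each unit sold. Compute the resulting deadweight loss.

2.50

Competitive equilibrium: 38.1 − 6q = 14.5 + 6q → q* = 1.9667, p* = 26.3.
With the tax, the buyer price exceeds the seller price by 7.75: (38.1 − 6q) − (14.5 + 6q) = 7.75 → q' = 1.3208.
Δq = 1.9667 − 1.3208 = 0.6459; the wedge equals the tax, 7.75.
DWL = ½ × 0.6459 × 7.75 = 2.50.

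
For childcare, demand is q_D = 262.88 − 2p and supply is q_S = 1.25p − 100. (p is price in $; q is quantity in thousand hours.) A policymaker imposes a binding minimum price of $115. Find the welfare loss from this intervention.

$29.08 thousand

In inverse form: demand p = 131.44 − 0.5q, supply p = 80 + 0.8q.
Competitive equilibrium: 131.44 − 0.5q = 80 + 0.8q → q* = 39.5692, p* = 111.6554.
At the floor p = 115, quantity demanded = (131.44 − 115)/0.5 = 32.88.
Sellers' marginal cost at q' = 32.88: 80 + 0.8·32.88 = 106.304.
Δq = 39.5692 − 32.88 = 6.6892; wedge = 115 − 106.304 = 8.696.
The triangle = ½ × 6.6892 × 8.696 = $29.08 thousand.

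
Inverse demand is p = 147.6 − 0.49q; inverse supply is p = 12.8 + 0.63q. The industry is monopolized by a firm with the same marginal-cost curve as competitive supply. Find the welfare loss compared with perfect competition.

751.40

Competitive equilibrium: 147.6 − 0.49q = 12.8 + 0.63q → q* = 120.3571, p* = 88.625.
Marginal revenue: MR = 147.6 − 0.98q. Set MR = MC: 147.6 − 0.98q = 12.8 + 0.63q → q_m = 83.7267.
Price p_m = 147.6 − 0.49·83.7267 = 106.5739; MC(q_m) = 12.8 + 0.63·83.7267 = 65.5478.
Competitive q* = 120.3571, so Δq = 36.6304; wedge = 106.5739 − 65.5478 = 41.0261.
Welfare loss = ½ × 36.6304 × 41.0261 = 751.40.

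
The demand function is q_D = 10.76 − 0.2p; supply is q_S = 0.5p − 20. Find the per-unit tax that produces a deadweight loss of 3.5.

7

In inverse form: demand p = 53.8 − 5q, supply p = 40 + 2q.
Competitive equilibrium: 53.8 − 5q = 40 + 2q → q* = 1.9714, p* = 43.9429.
A tax t gives Δq = t/7 and wedge t, so DWL = t²/14.
t²/14 = 3.5 → t² = 49 → t = 7.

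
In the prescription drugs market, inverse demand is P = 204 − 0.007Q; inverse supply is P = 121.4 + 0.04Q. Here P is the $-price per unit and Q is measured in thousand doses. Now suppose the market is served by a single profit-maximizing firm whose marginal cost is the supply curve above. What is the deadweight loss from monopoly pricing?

$1219.67 thousand

Competitive equilibrium: 204 − 0.007Q = 121.4 + 0.04Q → Q* = 1757.446809, P* = 191.697872.
Marginal revenue: MR = 204 − 0.014Q. Set MR = MC: 204 − 0.014Q = 121.4 + 0.04Q → Q_m = 1529.62963.
Price P_m = 204 − 0.007·1529.62963 = 193.292593; MC(Q_m) = 121.4 + 0.04·1529.62963 = 182.585185.
Competitive Q* = 1757.446809, so ΔQ = 227.817179; wedge = 193.292593 − 182.585185 = 10.707408.
DWL = ½ × 227.817179 × 10.707408 = $1219.67 thousand.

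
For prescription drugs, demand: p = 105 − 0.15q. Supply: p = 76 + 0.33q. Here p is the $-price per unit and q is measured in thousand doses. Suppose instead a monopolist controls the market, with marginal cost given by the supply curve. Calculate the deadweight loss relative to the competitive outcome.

Competitive equilibrium: 105 − 0.15q = 76 + 0.33q → q* = 60.4167, p* = 95.9375.
Marginal revenue: MR = 105 − 0.3q. Set MR = MC: 105 − 0.3q = 76 + 0.33q → q_m = 46.0317.
Price p_m = 105 − 0.15·46.0317 = 98.0952; MC(q_m) = 76 + 0.33·46.0317 = 91.1905.
Competitive q* = 60.4167, so Δq = 14.385; wedge = 98.0952 − 91.1905 = 6.9047.
Deadweight loss = ½ × 14.385 × 6.9047 = $49.66 thousand.

$49.66 thousand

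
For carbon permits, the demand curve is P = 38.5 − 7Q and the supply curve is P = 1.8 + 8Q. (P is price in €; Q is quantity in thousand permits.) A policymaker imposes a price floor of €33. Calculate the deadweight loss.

Competitive equilibrium: 38.5 − 7Q = 1.8 + 8Q → Q* = 2.4467, P* = 21.3733.
At the floor P = 33, quantity demanded = (38.5 − 33)/7 = 0.7857.
Sellers' marginal cost at Q' = 0.7857: 1.8 + 8·0.7857 = 8.0856.
ΔQ = 2.4467 − 0.7857 = 1.661; wedge = 33 − 8.0856 = 24.9144.
DWL = ½ × 1.661 × 24.9144 = €20.69 thousand.

€20.69 thousand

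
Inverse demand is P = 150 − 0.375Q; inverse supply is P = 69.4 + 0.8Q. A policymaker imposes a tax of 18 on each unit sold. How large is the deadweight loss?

137.87

Competitive equilibrium: 150 − 0.375Q = 69.4 + 0.8Q → Q* = 68.5957, P* = 124.2766.
With the tax, the buyer price exceeds the seller price by 18: (150 − 0.375Q) − (69.4 + 0.8Q) = 18 → Q' = 53.2766.
ΔQ = 68.5957 − 53.2766 = 15.3191; the wedge equals the tax, 18.
Deadweight loss = ½ × 15.3191 × 18 = 137.87.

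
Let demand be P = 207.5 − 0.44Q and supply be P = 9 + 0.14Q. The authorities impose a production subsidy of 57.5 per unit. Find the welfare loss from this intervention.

2850.22

Competitive equilibrium: 207.5 − 0.44Q = 9 + 0.14Q → Q* = 342.24138, P* = 56.91379.
The subsidy lowers effective supply by 57.5: P = 0.14Q − 48.5.
New quantity: 207.5 − 0.44Q = 0.14Q − 48.5 → Q' = 441.37931.
Overproduction ΔQ = 441.37931 − 342.24138 = 99.13793; wedge = subsidy = 57.5.
The triangle = ½ × 99.13793 × 57.5 = 2850.22.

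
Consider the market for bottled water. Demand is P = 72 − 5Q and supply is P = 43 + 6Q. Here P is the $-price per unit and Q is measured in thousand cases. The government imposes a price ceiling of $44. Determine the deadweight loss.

Competitive equilibrium: 72 − 5Q = 43 + 6Q → Q* = 2.6364, P* = 58.8182.
At the ceiling P = 44, quantity supplied = (44 − 43)/6 = 0.1667.
Willingness to pay at Q' = 0.1667: 72 − 5·0.1667 = 71.1665.
ΔQ = 2.6364 − 0.1667 = 2.4697; wedge = 71.1665 − 44 = 27.1665.
The triangle = ½ × 2.4697 × 27.1665 = $33.55 thousand.

$33.55 thousand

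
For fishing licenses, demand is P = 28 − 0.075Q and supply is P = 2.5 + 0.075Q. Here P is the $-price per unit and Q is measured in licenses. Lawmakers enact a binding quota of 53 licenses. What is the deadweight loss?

Competitive equilibrium: 28 − 0.075Q = 2.5 + 0.075Q → Q* = 170, P* = 15.25.
At Q = 53: demand price = 28 − 0.075·53 = 24.025; supply price = 2.5 + 0.075·53 = 6.475.
ΔQ = 170 − 53 = 117; wedge = 24.025 − 6.475 = 17.55.
The triangle = ½ × 117 × 17.55 = $1026.675.

$1026.675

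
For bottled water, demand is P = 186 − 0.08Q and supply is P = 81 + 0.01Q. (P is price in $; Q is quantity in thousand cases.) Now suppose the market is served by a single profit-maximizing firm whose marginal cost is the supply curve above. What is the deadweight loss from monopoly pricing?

$13564.01 thousand

Competitive equilibrium: 186 − 0.08Q = 81 + 0.01Q → Q* = 1166.666667, P* = 92.666667.
Marginal revenue: MR = 186 − 0.16Q. Set MR = MC: 186 − 0.16Q = 81 + 0.01Q → Q_m = 617.647059.
Price P_m = 186 − 0.08·617.647059 = 136.588235; MC(Q_m) = 81 + 0.01·617.647059 = 87.176471.
Competitive Q* = 1166.666667, so ΔQ = 549.019608; wedge = 136.588235 − 87.176471 = 49.411764.
DWL = ½ × 549.019608 × 49.411764 = $13564.01 thousand.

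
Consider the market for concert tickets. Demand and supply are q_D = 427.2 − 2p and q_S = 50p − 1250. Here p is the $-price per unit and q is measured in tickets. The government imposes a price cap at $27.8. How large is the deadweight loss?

In inverse form: demand p = 213.6 − 0.5q, supply p = 25 + 0.02q.
Competitive equilibrium: 213.6 − 0.5q = 25 + 0.02q → q* = 362.6923, p* = 32.2538.
At the ceiling p = 27.8, quantity supplied = (27.8 − 25)/0.02 = 140.
Willingness to pay at q' = 140: 213.6 − 0.5·140 = 143.6.
Δq = 362.6923 − 140 = 222.6923; wedge = 143.6 − 27.8 = 115.8.
The triangle = ½ × 222.6923 × 115.8 = $12893.88.

$12893.88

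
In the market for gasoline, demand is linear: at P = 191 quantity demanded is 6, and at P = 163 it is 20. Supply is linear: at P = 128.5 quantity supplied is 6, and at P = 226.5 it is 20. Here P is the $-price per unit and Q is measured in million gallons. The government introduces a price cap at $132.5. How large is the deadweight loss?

Demand slope = (163 − 191)/(20 − 6) = −2, so P = 203 − 2Q.
Supply slope = (226.5 − 128.5)/(20 − 6) = 7, so P = 86.5 + 7Q.
Competitive equilibrium: 203 − 2Q = 86.5 + 7Q → Q* = 12.9444, P* = 177.1111.
At the ceiling P = 132.5, quantity supplied = (132.5 − 86.5)/7 = 6.5714.
Willingness to pay at Q' = 6.5714: 203 − 2·6.5714 = 189.8572.
ΔQ = 12.9444 − 6.5714 = 6.373; wedge = 189.8572 − 132.5 = 57.3572.
Welfare loss = ½ × 6.373 × 57.3572 = $182.77 million.

$182.77 million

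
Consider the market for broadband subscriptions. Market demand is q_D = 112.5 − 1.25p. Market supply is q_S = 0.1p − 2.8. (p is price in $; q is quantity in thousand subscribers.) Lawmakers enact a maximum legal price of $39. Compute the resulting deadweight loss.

In inverse form: demand p = 90 − 0.8q, supply p = 28 + 10q.
Competitive equilibrium: 90 − 0.8q = 28 + 10q → q* = 5.7407, p* = 85.4074.
At the ceiling p = 39, quantity supplied = (39 − 28)/10 = 1.1.
Willingness to pay at q' = 1.1: 90 − 0.8·1.1 = 89.12.
Δq = 5.7407 − 1.1 = 4.6407; wedge = 89.12 − 39 = 50.12.
Deadweight loss = ½ × 4.6407 × 50.12 = $116.30 thousand.

$116.30 thousand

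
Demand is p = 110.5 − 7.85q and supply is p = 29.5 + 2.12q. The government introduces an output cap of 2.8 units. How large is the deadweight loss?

Competitive equilibrium: 110.5 − 7.85q = 29.5 + 2.12q → q* = 8.1244, p* = 46.7237.
At q = 2.8: demand price = 110.5 − 7.85·2.8 = 88.52; supply price = 29.5 + 2.12·2.8 = 35.436.
Δq = 8.1244 − 2.8 = 5.3244; wedge = 88.52 − 35.436 = 53.084.
Welfare loss = ½ × 5.3244 × 53.084 = 141.32.

141.32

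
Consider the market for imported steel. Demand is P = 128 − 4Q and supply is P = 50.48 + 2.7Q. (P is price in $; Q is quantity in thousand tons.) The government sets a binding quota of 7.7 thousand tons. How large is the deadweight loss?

$50.18 thousand

Competitive equilibrium: 128 − 4Q = 50.48 + 2.7Q → Q* = 11.5701, P* = 81.7194.
At Q = 7.7: demand price = 128 − 4·7.7 = 97.2; supply price = 50.48 + 2.7·7.7 = 71.27.
ΔQ = 11.5701 − 7.7 = 3.8701; wedge = 97.2 − 71.27 = 25.93.
Welfare loss = ½ × 3.8701 × 25.93 = $50.18 thousand.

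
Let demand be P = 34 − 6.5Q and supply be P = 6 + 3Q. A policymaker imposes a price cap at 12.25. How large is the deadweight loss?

Competitive equilibrium: 34 − 6.5Q = 6 + 3Q → Q* = 2.9474, P* = 14.8421.
At the ceiling P = 12.25, quantity supplied = (12.25 − 6)/3 = 2.0833.
Willingness to pay at Q' = 2.0833: 34 − 6.5·2.0833 = 20.4586.
ΔQ = 2.9474 − 2.0833 = 0.8641; wedge = 20.4586 − 12.25 = 8.2086.
Welfare loss = ½ × 0.8641 × 8.2086 = 3.55.

3.55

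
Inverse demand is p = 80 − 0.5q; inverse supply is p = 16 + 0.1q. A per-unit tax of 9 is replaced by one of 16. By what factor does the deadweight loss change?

3.160

Competitive equilibrium: 80 − 0.5q = 16 + 0.1q → q* = 106.6667, p* = 26.6667.
For a per-unit tax t: Δq = t/0.6, so DWL = ½·t·(t/0.6) = t²/1.2.
At t = 9: DWL = 67.5. At t = 16: DWL = 213.333.
Ratio = (16/9)² = 3.160.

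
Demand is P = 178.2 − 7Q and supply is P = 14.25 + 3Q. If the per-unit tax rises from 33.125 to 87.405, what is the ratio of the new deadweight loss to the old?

6.962

Competitive equilibrium: 178.2 − 7Q = 14.25 + 3Q → Q* = 16.395, P* = 63.435.
For a per-unit tax t: ΔQ = t/10, so DWL = ½·t·(t/10) = t²/20.
At t = 33.125: DWL = 54.863. At t = 87.405: DWL = 381.982.
Ratio = (87.405/33.125)² = 6.962.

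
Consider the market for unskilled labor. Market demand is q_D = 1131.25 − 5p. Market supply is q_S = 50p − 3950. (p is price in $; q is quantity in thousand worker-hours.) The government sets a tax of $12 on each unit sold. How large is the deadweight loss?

In inverse form: demand p = 226.25 − 0.2q, supply p = 79 + 0.02q.
Competitive equilibrium: 226.25 − 0.2q = 79 + 0.02q → q* = 669.3182, p* = 92.3864.
With the tax, the buyer price exceeds the seller price by 12: (226.25 − 0.2q) − (79 + 0.02q) = 12 → q' = 614.7727.
Δq = 669.3182 − 614.7727 = 54.5455; the wedge equals the tax, 12.
Welfare loss = ½ × 54.5455 × 12 = $327.27 thousand.

$327.27 thousand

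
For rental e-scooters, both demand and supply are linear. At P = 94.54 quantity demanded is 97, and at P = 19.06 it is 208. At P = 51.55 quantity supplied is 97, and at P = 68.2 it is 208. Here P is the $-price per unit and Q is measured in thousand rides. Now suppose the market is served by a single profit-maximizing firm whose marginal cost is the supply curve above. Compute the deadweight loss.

Demand slope = (19.06 − 94.54)/(208 − 97) = −0.68, so P = 160.5 − 0.68Q.
Supply slope = (68.2 − 51.55)/(208 − 97) = 0.15, so P = 37 + 0.15Q.
Competitive equilibrium: 160.5 − 0.68Q = 37 + 0.15Q → Q* = 148.7952, P* = 59.3193.
Marginal revenue: MR = 160.5 − 1.36Q. Set MR = MC: 160.5 − 1.36Q = 37 + 0.15Q → Q_m = 81.7881.
Price P_m = 160.5 − 0.68·81.7881 = 104.8841; MC(Q_m) = 37 + 0.15·81.7881 = 49.2682.
Competitive Q* = 148.7952, so ΔQ = 67.0071; wedge = 104.8841 − 49.2682 = 55.6159.
Welfare loss = ½ × 67.0071 × 55.6159 = $1863.33 thousand.

$1863.33 thousand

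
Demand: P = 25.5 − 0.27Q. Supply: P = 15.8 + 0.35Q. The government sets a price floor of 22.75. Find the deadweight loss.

9.24

Competitive equilibrium: 25.5 − 0.27Q = 15.8 + 0.35Q → Q* = 15.6452, P* = 21.2758.
At the floor P = 22.75, quantity demanded = (25.5 − 22.75)/0.27 = 10.1852.
Sellers' marginal cost at Q' = 10.1852: 15.8 + 0.35·10.1852 = 19.3648.
ΔQ = 15.6452 − 10.1852 = 5.46; wedge = 22.75 − 19.3648 = 3.3852.
Welfare loss = ½ × 5.46 × 3.3852 = 9.24.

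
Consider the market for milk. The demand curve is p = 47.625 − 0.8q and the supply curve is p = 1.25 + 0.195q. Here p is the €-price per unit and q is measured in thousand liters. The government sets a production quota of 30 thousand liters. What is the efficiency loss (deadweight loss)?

Competitive equilibrium: 47.625 − 0.8q = 1.25 + 0.195q → q* = 46.608, p* = 10.3386.
At q = 30: demand price = 47.625 − 0.8·30 = 23.625; supply price = 1.25 + 0.195·30 = 7.1.
Δq = 46.608 − 30 = 16.608; wedge = 23.625 − 7.1 = 16.525.
Welfare loss = ½ × 16.608 × 16.525 = €137.22 thousand.

€137.22 thousand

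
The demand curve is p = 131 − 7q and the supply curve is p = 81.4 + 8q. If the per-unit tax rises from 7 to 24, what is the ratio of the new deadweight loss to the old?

Competitive equilibrium: 131 − 7q = 81.4 + 8q → q* = 3.3067, p* = 107.8533.
For a per-unit tax t: Δq = t/15, so DWL = ½·t·(t/15) = t²/30.
At t = 7: DWL = 1.633. At t = 24: DWL = 19.2.
Ratio = (24/7)² = 11.755.

11.755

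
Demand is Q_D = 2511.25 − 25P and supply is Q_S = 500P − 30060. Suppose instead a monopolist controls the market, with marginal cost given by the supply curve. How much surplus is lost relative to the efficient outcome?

In inverse form: demand P = 100.45 − 0.04Q, supply P = 60.12 + 0.002Q.
Competitive equilibrium: 100.45 − 0.04Q = 60.12 + 0.002Q → Q* = 960.2381, P* = 62.04048.
Marginal revenue: MR = 100.45 − 0.08Q. Set MR = MC: 100.45 − 0.08Q = 60.12 + 0.002Q → Q_m = 491.82927.
Price P_m = 100.45 − 0.04·491.82927 = 80.77683; MC(Q_m) = 60.12 + 0.002·491.82927 = 61.10366.
Competitive Q* = 960.2381, so ΔQ = 468.40883; wedge = 80.77683 − 61.10366 = 19.67317.
The triangle = ½ × 468.40883 × 19.67317 = 4607.54.

4607.54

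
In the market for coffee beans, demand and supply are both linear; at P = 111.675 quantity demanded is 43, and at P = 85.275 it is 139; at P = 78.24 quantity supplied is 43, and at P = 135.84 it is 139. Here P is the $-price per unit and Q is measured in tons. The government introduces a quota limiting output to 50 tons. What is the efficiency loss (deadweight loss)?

Demand slope = (85.275 − 111.675)/(139 − 43) = −0.275, so P = 123.5 − 0.275Q.
Supply slope = (135.84 − 78.24)/(139 − 43) = 0.6, so P = 52.44 + 0.6Q.
Competitive equilibrium: 123.5 − 0.275Q = 52.44 + 0.6Q → Q* = 81.2114, P* = 101.1669.
At Q = 50: demand price = 123.5 − 0.275·50 = 109.75; supply price = 52.44 + 0.6·50 = 82.44.
ΔQ = 81.2114 − 50 = 31.2114; wedge = 109.75 − 82.44 = 27.31.
DWL = ½ × 31.2114 × 27.31 = $426.19.

$426.19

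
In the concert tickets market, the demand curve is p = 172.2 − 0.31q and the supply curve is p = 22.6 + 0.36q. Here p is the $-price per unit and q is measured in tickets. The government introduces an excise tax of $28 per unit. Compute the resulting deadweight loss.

Competitive equilibrium: 172.2 − 0.31q = 22.6 + 0.36q → q* = 223.28358, p* = 102.98209.
With the tax, the buyer price exceeds the seller price by 28: (172.2 − 0.31q) − (22.6 + 0.36q) = 28 → q' = 181.49254.
Δq = 223.28358 − 181.49254 = 41.79104; the wedge equals the tax, 28.
DWL = ½ × 41.79104 × 28 = $585.07.

$585.07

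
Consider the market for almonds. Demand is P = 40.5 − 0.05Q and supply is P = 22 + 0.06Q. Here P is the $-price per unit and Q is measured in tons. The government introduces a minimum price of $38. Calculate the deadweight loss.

Competitive equilibrium: 40.5 − 0.05Q = 22 + 0.06Q → Q* = 168.1818, P* = 32.0909.
At the floor P = 38, quantity demanded = (40.5 − 38)/0.05 = 50.
Sellers' marginal cost at Q' = 50: 22 + 0.06·50 = 25.
ΔQ = 168.1818 − 50 = 118.1818; wedge = 38 − 25 = 13.
Welfare loss = ½ × 118.1818 × 13 = $768.18.

$768.18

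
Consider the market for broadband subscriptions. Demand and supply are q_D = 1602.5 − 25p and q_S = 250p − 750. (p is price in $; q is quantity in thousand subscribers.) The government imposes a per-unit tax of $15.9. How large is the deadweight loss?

$2872.84 thousand

In inverse form: demand p = 64.1 − 0.04q, supply p = 3 + 0.004q.
Competitive equilibrium: 64.1 − 0.04q = 3 + 0.004q → q* = 1388.6364, p* = 8.5545.
With the tax, the buyer price exceeds the seller price by 15.9: (64.1 − 0.04q) − (3 + 0.004q) = 15.9 → q' = 1027.2727.
Δq = 1388.6364 − 1027.2727 = 361.3637; the wedge equals the tax, 15.9.
The triangle = ½ × 361.3637 × 15.9 = $2872.84 thousand.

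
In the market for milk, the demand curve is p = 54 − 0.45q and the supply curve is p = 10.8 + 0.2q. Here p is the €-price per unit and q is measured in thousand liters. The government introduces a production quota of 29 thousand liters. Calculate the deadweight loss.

Competitive equilibrium: 54 − 0.45q = 10.8 + 0.2q → q* = 66.4615, p* = 24.0923.
At q = 29: demand price = 54 − 0.45·29 = 40.95; supply price = 10.8 + 0.2·29 = 16.6.
Δq = 66.4615 − 29 = 37.4615; wedge = 40.95 − 16.6 = 24.35.
Deadweight loss = ½ × 37.4615 × 24.35 = €456.09 thousand.

€456.09 thousand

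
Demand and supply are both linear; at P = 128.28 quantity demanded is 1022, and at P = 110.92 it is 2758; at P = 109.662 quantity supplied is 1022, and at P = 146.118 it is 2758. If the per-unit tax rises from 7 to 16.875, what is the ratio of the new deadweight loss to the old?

Demand slope = (110.92 − 128.28)/(2758 − 1022) = −0.01, so P = 138.5 − 0.01Q.
Supply slope = (146.118 − 109.662)/(2758 − 1022) = 0.021, so P = 88.2 + 0.021Q.
Competitive equilibrium: 138.5 − 0.01Q = 88.2 + 0.021Q → Q* = 1622.5806, P* = 122.2742.
For a per-unit tax t: ΔQ = t/0.031, so DWL = ½·t·(t/0.031) = t²/0.062.
At t = 7: DWL = 790.323. At t = 16.875: DWL = 4592.994.
Ratio = (16.875/7)² = 5.812.

5.812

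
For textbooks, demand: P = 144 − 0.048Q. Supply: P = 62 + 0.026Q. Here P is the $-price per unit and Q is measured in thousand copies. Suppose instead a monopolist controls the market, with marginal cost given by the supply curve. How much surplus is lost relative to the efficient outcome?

$7032.81 thousand

Competitive equilibrium: 144 − 0.048Q = 62 + 0.026Q → Q* = 1108.1081, P* = 90.8108.
Marginal revenue: MR = 144 − 0.096Q. Set MR = MC: 144 − 0.096Q = 62 + 0.026Q → Q_m = 672.1311.
Price P_m = 144 − 0.048·672.1311 = 111.7377; MC(Q_m) = 62 + 0.026·672.1311 = 79.4754.
Competitive Q* = 1108.1081, so ΔQ = 435.977; wedge = 111.7377 − 79.4754 = 32.2623.
The triangle = ½ × 435.977 × 32.2623 = $7032.81 thousand.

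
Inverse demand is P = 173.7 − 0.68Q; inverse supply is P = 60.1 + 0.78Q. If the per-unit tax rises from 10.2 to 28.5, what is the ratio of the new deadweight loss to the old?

7.807

Competitive equilibrium: 173.7 − 0.68Q = 60.1 + 0.78Q → Q* = 77.8082, P* = 120.7904.
For a per-unit tax t: ΔQ = t/1.46, so DWL = ½·t·(t/1.46) = t²/2.92.
At t = 10.2: DWL = 35.630. At t = 28.5: DWL = 278.168.
Ratio = (28.5/10.2)² = 7.807.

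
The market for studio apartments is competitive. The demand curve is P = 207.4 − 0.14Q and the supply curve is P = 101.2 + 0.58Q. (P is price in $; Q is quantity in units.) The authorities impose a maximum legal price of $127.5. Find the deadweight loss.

Competitive equilibrium: 207.4 − 0.14Q = 101.2 + 0.58Q → Q* = 147.5, P* = 186.75.
At the ceiling P = 127.5, quantity supplied = (127.5 − 101.2)/0.58 = 45.3448.
Willingness to pay at Q' = 45.3448: 207.4 − 0.14·45.3448 = 201.0517.
ΔQ = 147.5 − 45.3448 = 102.1552; wedge = 201.0517 − 127.5 = 73.5517.
Deadweight loss = ½ × 102.1552 × 73.5517 = $3756.84.

$3756.84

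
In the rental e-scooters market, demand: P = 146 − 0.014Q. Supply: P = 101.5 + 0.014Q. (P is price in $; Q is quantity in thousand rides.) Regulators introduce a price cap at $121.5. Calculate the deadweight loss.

$361.61 thousand

Competitive equilibrium: 146 − 0.014Q = 101.5 + 0.014Q → Q* = 1589.2857, P* = 123.75.
At the ceiling P = 121.5, quantity supplied = (121.5 − 101.5)/0.014 = 1428.5714.
Willingness to pay at Q' = 1428.5714: 146 − 0.014·1428.5714 = 126.
ΔQ = 1589.2857 − 1428.5714 = 160.7143; wedge = 126 − 121.5 = 4.5.
Deadweight loss = ½ × 160.7143 × 4.5 = $361.61 thousand.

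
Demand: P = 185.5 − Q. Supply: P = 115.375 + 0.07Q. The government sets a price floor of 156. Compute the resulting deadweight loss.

694.80

Competitive equilibrium: 185.5 − Q = 115.375 + 0.07Q → Q* = 65.5374, P* = 119.9626.
At the floor P = 156, quantity demanded = (185.5 − 156)/1 = 29.5.
Sellers' marginal cost at Q' = 29.5: 115.375 + 0.07·29.5 = 117.44.
ΔQ = 65.5374 − 29.5 = 36.0374; wedge = 156 − 117.44 = 38.56.
DWL = ½ × 36.0374 × 38.56 = 694.80.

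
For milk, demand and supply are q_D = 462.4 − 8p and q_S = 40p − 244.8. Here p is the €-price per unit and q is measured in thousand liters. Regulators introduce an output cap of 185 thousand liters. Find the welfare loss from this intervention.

€1908.82 thousand

In inverse form: demand p = 57.8 − 0.125q, supply p = 6.12 + 0.025q.
Competitive equilibrium: 57.8 − 0.125q = 6.12 + 0.025q → q* = 344.5333, p* = 14.7333.
At q = 185: demand price = 57.8 − 0.125·185 = 34.675; supply price = 6.12 + 0.025·185 = 10.745.
Δq = 344.5333 − 185 = 159.5333; wedge = 34.675 − 10.745 = 23.93.
Welfare loss = ½ × 159.5333 × 23.93 = €1908.82 thousand.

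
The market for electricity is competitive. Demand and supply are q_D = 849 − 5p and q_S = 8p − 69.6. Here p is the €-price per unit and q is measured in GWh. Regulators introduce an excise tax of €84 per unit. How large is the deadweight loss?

€10855.38

In inverse form: demand p = 169.8 − 0.2q, supply p = 8.7 + 0.125q.
Competitive equilibrium: 169.8 − 0.2q = 8.7 + 0.125q → q* = 495.6923, p* = 70.6615.
With the tax, the buyer price exceeds the seller price by 84: (169.8 − 0.2q) − (8.7 + 0.125q) = 84 → q' = 237.2308.
Δq = 495.6923 − 237.2308 = 258.4615; the wedge equals the tax, 84.
Welfare loss = ½ × 258.4615 × 84 = €10855.38.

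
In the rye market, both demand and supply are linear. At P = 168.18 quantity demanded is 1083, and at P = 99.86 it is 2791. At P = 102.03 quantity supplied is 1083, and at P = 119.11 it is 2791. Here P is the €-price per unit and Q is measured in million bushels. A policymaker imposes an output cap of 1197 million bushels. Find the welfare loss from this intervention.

€36542.025 million

Demand slope = (99.86 − 168.18)/(2791 − 1083) = −0.04, so P = 211.5 − 0.04Q.
Supply slope = (119.11 − 102.03)/(2791 − 1083) = 0.01, so P = 91.2 + 0.01Q.
Competitive equilibrium: 211.5 − 0.04Q = 91.2 + 0.01Q → Q* = 2406, P* = 115.26.
At Q = 1197: demand price = 211.5 − 0.04·1197 = 163.62; supply price = 91.2 + 0.01·1197 = 103.17.
ΔQ = 2406 − 1197 = 1209; wedge = 163.62 − 103.17 = 60.45.
Welfare loss = ½ × 1209 × 60.45 = €36542.025 million.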